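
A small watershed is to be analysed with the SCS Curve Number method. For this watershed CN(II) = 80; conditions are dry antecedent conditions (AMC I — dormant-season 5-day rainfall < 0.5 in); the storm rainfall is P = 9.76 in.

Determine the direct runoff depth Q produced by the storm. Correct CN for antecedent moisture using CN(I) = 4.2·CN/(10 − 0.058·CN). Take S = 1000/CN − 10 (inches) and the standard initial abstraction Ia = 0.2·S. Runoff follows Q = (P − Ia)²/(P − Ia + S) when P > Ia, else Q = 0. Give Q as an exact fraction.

CN(I) from CN(II)=80: (4.2·80)/(10 − 0.058·80) = 4200/67 ≈ 62.687
Retention S: 1000/CN − 10 with CN=62.687 → S = 125/21 ≈ 5.952 in
Ia = 0.2·(125/21) = 25/21 in ≈ 1.190 in
Since P=9.760 > Ia=1.190: effective rainfall P−Ia = 4499/525 in
Q: (4499/525)² ÷ (7624/525) = 20241001/4002600 in (≈ 5.057 in)

Q = 20241001/4002600 in ≈ 5.057 in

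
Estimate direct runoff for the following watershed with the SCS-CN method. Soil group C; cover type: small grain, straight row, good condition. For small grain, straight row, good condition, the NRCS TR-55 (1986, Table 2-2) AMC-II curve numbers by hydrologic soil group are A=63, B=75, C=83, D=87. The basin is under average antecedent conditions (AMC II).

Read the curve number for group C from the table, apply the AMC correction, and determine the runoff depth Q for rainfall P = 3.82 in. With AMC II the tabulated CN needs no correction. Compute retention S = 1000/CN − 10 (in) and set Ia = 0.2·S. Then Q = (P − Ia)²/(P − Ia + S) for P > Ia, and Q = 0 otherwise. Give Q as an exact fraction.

Q = 200307409/94009950 in ≈ 2.131 in

NRCS table: small grain, straight row, good condition, soil group C → CN(II) = 83
Average conditions: CN = 83 (no AMC adjustment).
S = 1000/83 − 10 = 170/83 in ≈ 2.048 in
Ia = 0.2S: 0.2·2.048 = 0.410 in (exactly 34/83)
Since P=3.820 > Ia=0.410: effective rainfall P−Ia = 14153/4150 in
Runoff Q = (P−Ia)²/(P−Ia+S) = (3.410)²/(3.410+2.048) = 200307409/94009950 ≈ 2.131 in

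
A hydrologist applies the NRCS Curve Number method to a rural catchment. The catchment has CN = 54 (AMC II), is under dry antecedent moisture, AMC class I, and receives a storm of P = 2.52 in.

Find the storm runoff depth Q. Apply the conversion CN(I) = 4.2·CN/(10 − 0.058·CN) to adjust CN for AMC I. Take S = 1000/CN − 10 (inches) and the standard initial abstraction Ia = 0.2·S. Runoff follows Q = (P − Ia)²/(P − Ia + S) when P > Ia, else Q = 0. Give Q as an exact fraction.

Q = 0 in ≈ 0.000 in

Adjust CN=54 to AMC I: 4.2·54/(10 − 0.058·54) → (1134/5) ÷ (1717/250) = 56700/1717 ≈ 33.023
S = 1000/(56700/1717) − 10 = 11500/567 in ≈ 20.282 in
Ia = 0.2·(11500/567) = 2300/567 in ≈ 4.056 in
P = 2.520 ≤ Ia = 4.056 in: entire storm abstracted, Q = 0.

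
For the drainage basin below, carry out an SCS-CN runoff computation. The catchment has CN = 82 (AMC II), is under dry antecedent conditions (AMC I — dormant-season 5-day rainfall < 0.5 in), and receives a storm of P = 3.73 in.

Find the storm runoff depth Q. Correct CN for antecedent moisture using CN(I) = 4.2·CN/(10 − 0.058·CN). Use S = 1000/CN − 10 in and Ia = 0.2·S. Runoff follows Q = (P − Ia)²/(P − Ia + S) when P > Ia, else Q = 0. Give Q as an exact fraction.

Dry (AMC I): CN(I) = 4.2·82/(10 − 0.058·82) = (1722/5)/(1311/250) = 28700/437 ≈ 65.675
Retention S: 1000/CN − 10 with CN=65.675 → S = 1500/287 ≈ 5.226 in
Initial abstraction Ia = S/5 = (1500/287)/5 = 300/287 ≈ 1.045 in
Since P=3.730 > Ia=1.045: effective rainfall P−Ia = 77051/28700 in
Runoff Q = (P−Ia)²/(P−Ia+S) = (2.685)²/(2.685+5.226) = 5936856601/6516363700 ≈ 0.911 in

Q = 5936856601/6516363700 in ≈ 0.911 in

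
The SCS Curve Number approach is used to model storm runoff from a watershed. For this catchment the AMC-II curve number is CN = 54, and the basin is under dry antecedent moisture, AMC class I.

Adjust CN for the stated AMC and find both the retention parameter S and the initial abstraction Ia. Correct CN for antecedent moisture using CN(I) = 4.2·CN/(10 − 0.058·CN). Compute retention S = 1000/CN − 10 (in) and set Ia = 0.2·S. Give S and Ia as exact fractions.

Dry (AMC I): CN(I) = 4.2·54/(10 − 0.058·54) = (1134/5)/(1717/250) = 56700/1717 ≈ 33.023
S = 1000/(56700/1717) − 10 = 11500/567 in ≈ 20.282 in
Ia = 0.2S: 0.2·20.282 = 4.056 in (exactly 2300/567)

S = 11500/567 in ≈ 20.282 in; Ia = 2300/567 in ≈ 4.056 in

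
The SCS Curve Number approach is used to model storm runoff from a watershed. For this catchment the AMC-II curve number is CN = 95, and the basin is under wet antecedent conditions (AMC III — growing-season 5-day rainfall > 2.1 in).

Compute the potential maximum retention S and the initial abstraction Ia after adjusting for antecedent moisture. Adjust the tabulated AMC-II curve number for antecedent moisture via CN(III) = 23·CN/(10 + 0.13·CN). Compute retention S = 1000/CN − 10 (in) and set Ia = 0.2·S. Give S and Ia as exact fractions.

CN(III) from CN(II)=95: (23·95)/(10 + 0.13·95) = 43700/447 ≈ 97.763
Max retention: S = 1000/(43700/447) − 10 = 100/437 in (≈ 0.229 in)
Initial abstraction Ia = S/5 = (100/437)/5 = 20/437 ≈ 0.046 in

S = 100/437 in ≈ 0.229 in; Ia = 20/437 in ≈ 0.046 in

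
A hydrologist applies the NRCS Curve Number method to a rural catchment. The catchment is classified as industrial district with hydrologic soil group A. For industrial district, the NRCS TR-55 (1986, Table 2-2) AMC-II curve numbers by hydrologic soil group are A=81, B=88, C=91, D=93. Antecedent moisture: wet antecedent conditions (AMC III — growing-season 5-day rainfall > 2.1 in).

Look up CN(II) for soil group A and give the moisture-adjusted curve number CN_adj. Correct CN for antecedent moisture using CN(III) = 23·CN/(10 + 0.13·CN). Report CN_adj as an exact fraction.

NRCS table: industrial district, soil group A → CN(II) = 81
Wet (AMC III): CN(III) = 23·81/(10 + 0.13·81) = 1863/(2053/100) = 186300/2053 ≈ 90.745

CN_adj = 186300/2053 ≈ 90.745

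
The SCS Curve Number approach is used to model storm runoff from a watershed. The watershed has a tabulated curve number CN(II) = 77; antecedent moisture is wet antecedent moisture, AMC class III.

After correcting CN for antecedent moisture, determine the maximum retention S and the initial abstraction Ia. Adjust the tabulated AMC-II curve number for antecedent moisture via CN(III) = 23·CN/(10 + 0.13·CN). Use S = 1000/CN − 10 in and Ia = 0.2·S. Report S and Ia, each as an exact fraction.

S = 100/77 in ≈ 1.299 in; Ia = 20/77 in ≈ 0.260 in

CN(III) from CN(II)=77: (23·77)/(10 + 0.13·77) = 7700/87 ≈ 88.506
Max retention: S = 1000/(7700/87) − 10 = 100/77 in (≈ 1.299 in)
Ia = 0.2·(100/77) = 20/77 in ≈ 0.260 in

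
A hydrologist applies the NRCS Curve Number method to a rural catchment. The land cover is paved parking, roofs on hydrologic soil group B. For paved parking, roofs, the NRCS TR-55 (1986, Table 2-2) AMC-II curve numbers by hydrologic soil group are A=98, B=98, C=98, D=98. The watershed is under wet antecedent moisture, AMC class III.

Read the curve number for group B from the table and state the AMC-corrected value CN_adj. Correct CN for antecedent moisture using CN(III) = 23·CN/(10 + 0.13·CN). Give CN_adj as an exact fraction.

NRCS table: paved parking, roofs, soil group B → CN(II) = 98
Adjust CN=98 to AMC III: 23·98/(10 + 0.13·98) → 2254 ÷ (1137/50) = 112700/1137 ≈ 99.120

CN_adj = 112700/1137 ≈ 99.120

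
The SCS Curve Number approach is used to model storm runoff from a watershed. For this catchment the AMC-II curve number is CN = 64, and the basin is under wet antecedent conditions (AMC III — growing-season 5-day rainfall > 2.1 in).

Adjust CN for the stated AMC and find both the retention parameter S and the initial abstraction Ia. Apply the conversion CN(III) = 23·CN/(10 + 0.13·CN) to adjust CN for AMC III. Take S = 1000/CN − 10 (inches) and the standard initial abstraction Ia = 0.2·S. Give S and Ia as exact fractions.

S = 225/92 in ≈ 2.446 in; Ia = 45/92 in ≈ 0.489 in

Wet (AMC III): CN(III) = 23·64/(10 + 0.13·64) = 1472/(458/25) = 18400/229 ≈ 80.349
S = 1000/(18400/229) − 10 = 225/92 in ≈ 2.446 in
Initial abstraction Ia = S/5 = (225/92)/5 = 45/92 ≈ 0.489 in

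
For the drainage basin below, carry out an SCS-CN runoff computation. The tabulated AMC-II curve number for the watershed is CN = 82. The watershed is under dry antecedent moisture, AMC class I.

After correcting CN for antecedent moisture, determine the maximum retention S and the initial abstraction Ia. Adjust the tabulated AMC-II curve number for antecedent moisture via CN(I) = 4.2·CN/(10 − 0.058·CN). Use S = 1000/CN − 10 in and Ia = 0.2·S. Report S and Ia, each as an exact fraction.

S = 1500/287 in ≈ 5.226 in; Ia = 300/287 in ≈ 1.045 in

Dry (AMC I): CN(I) = 4.2·82/(10 − 0.058·82) = (1722/5)/(1311/250) = 28700/437 ≈ 65.675
Max retention: S = 1000/(28700/437) − 10 = 1500/287 in (≈ 5.226 in)
Ia = 0.2·(1500/287) = 300/287 in ≈ 1.045 in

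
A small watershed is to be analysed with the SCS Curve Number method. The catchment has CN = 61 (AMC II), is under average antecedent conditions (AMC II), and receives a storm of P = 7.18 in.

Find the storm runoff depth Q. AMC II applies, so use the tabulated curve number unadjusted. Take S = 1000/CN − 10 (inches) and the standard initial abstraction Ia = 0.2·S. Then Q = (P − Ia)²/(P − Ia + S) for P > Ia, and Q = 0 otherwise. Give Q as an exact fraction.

AMC II — tabulated CN = 61 applies directly.
Max retention: S = 1000/61 − 10 = 390/61 in (≈ 6.393 in)
Ia = 0.2S: 0.2·6.393 = 1.279 in (exactly 78/61)
Since P=7.180 > Ia=1.279: effective rainfall P−Ia = 17999/3050 in
Q = (17999/3050)²/((17999/3050) + 390/61) = (323964001/9302500)/(37499/3050) = 323964001/114371950 in ≈ 2.833 in

Q = 323964001/114371950 in ≈ 2.833 in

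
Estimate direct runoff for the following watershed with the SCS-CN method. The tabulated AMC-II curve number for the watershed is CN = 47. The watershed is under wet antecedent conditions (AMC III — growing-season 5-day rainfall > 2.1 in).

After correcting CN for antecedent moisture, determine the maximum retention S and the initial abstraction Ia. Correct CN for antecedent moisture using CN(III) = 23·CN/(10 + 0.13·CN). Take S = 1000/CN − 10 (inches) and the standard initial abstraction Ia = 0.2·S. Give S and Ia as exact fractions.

S = 5300/1081 in ≈ 4.903 in; Ia = 1060/1081 in ≈ 0.981 in

Adjust CN=47 to AMC III: 23·47/(10 + 0.13·47) → 1081 ÷ (1611/100) = 108100/1611 ≈ 67.101
S = 1000/(108100/1611) − 10 = 5300/1081 in ≈ 4.903 in
Ia = 0.2S: 0.2·4.903 = 0.981 in (exactly 1060/1081)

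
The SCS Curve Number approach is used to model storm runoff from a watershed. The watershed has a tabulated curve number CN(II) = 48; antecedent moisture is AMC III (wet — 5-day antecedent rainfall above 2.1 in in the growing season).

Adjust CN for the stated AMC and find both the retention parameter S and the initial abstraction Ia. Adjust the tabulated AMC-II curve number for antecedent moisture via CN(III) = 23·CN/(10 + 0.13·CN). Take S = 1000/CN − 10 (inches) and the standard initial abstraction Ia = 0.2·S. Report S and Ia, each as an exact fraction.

S = 325/69 in ≈ 4.710 in; Ia = 65/69 in ≈ 0.942 in

Wet (AMC III): CN(III) = 23·48/(10 + 0.13·48) = 1104/(406/25) = 13800/203 ≈ 67.980
S = 1000/(13800/203) − 10 = 325/69 in ≈ 4.710 in
Ia = 0.2·(325/69) = 65/69 in ≈ 0.942 in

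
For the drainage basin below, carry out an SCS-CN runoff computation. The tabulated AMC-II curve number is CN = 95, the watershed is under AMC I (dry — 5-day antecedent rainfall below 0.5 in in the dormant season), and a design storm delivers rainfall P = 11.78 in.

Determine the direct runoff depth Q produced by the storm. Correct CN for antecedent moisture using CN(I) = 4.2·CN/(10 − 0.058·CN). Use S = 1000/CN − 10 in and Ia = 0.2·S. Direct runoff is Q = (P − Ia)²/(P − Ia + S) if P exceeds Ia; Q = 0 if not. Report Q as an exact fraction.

Q = 52905060121/5087469450 in ≈ 10.399 in

Dry (AMC I): CN(I) = 4.2·95/(10 − 0.058·95) = 399/(449/100) = 39900/449 ≈ 88.864
Max retention: S = 1000/(39900/449) − 10 = 500/399 in (≈ 1.253 in)
Ia = 0.2·(500/399) = 100/399 in ≈ 0.251 in
Since P=11.780 > Ia=0.251: effective rainfall P−Ia = 230011/19950 in
Q = (230011/19950)²/((230011/19950) + 500/399) = (52905060121/398002500)/(255011/19950) = 52905060121/5087469450 in ≈ 10.399 in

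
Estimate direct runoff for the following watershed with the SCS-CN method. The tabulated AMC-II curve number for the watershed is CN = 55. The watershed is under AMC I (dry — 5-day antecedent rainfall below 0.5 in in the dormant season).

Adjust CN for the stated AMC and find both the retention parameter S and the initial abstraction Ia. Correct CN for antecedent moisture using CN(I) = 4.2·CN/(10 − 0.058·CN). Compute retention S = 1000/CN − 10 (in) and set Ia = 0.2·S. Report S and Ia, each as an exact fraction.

S = 1500/77 in ≈ 19.481 in; Ia = 300/77 in ≈ 3.896 in

Adjust CN=55 to AMC I: 4.2·55/(10 − 0.058·55) → 231 ÷ (681/100) = 7700/227 ≈ 33.921
S = 1000/(7700/227) − 10 = 1500/77 in ≈ 19.481 in
Ia = 0.2·(1500/77) = 300/77 in ≈ 3.896 in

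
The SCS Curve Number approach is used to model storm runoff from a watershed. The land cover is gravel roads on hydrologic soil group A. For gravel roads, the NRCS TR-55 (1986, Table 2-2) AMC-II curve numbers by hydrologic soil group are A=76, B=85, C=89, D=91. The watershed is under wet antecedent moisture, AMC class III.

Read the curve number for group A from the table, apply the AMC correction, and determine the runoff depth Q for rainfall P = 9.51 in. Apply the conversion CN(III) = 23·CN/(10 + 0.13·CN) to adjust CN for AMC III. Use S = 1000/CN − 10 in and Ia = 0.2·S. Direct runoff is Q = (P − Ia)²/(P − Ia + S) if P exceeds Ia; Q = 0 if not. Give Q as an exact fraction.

NRCS table: gravel roads, soil group A → CN(II) = 76
CN(III) from CN(II)=76: (23·76)/(10 + 0.13·76) = 43700/497 ≈ 87.928
Retention S: 1000/CN − 10 with CN=87.928 → S = 600/437 ≈ 1.373 in
Ia = 0.2S: 0.2·1.373 = 0.275 in (exactly 120/437)
Since P=9.510 > Ia=0.275: effective rainfall P−Ia = 403587/43700 in
Runoff Q = (P−Ia)²/(P−Ia+S) = (9.235)²/(9.235+1.373) = 54294155523/6752917300 ≈ 8.040 in

Q = 54294155523/6752917300 in ≈ 8.040 in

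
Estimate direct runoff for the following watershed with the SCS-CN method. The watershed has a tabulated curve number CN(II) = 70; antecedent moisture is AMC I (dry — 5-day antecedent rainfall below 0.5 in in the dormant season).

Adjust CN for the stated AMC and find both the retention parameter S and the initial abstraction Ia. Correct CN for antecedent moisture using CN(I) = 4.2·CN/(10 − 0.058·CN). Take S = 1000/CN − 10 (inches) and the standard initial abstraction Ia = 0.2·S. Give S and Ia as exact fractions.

CN(I) from CN(II)=70: (4.2·70)/(10 − 0.058·70) = 4900/99 ≈ 49.495
Max retention: S = 1000/(4900/99) − 10 = 500/49 in (≈ 10.204 in)
Initial abstraction Ia = S/5 = (500/49)/5 = 100/49 ≈ 2.041 in

S = 500/49 in ≈ 10.204 in; Ia = 100/49 in ≈ 2.041 in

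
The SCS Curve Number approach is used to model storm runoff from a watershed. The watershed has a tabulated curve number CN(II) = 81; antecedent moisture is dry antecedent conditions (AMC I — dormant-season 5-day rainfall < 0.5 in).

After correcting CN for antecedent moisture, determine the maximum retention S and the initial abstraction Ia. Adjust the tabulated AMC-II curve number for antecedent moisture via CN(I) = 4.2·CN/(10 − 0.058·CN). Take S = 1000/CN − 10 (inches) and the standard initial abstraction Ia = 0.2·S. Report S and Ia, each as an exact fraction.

S = 9500/1701 in ≈ 5.585 in; Ia = 1900/1701 in ≈ 1.117 in

Adjust CN=81 to AMC I: 4.2·81/(10 − 0.058·81) → (1701/5) ÷ (2651/500) = 170100/2651 ≈ 64.164
Retention S: 1000/CN − 10 with CN=64.164 → S = 9500/1701 ≈ 5.585 in
Ia = 0.2·(9500/1701) = 1900/1701 in ≈ 1.117 in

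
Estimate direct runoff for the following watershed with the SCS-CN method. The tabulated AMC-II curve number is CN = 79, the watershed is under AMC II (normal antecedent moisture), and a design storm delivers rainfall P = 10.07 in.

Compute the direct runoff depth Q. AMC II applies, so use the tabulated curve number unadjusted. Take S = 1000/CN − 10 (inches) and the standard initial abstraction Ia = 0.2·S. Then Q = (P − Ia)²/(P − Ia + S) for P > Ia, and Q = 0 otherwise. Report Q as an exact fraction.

AMC II — tabulated CN = 79 applies directly.
Retention S: 1000/CN − 10 with CN=79.000 → S = 210/79 ≈ 2.658 in
Ia = 0.2·(210/79) = 42/79 in ≈ 0.532 in
P − Ia = 10.070 − 0.532 = 75353/7900 ≈ 9.538 in (> 0, runoff occurs)
Q = (75353/7900)²/((75353/7900) + 210/79) = (5678074609/62410000)/(96353/7900) = 5678074609/761188700 in ≈ 7.459 in

Q = 5678074609/761188700 in ≈ 7.459 in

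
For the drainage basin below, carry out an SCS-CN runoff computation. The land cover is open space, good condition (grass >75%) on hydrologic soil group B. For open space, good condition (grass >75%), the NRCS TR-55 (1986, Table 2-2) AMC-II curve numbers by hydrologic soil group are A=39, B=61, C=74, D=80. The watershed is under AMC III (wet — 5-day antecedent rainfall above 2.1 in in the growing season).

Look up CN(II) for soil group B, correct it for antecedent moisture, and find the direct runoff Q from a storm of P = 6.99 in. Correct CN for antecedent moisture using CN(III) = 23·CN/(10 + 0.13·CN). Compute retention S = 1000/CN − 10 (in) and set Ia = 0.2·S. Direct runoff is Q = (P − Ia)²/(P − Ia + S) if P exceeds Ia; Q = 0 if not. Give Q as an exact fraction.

NRCS table: open space, good condition (grass >75%), soil group B → CN(II) = 61
CN(III) from CN(II)=61: (23·61)/(10 + 0.13·61) = 140300/1793 ≈ 78.249
Retention S: 1000/CN − 10 with CN=78.249 → S = 3900/1403 ≈ 2.780 in
Ia = 0.2·(3900/1403) = 780/1403 in ≈ 0.556 in
Since P=6.990 > Ia=0.556: effective rainfall P−Ia = 902697/140300 in
Q = (902697/140300)²/((902697/140300) + 3900/1403) = (814861873809/19684090000)/(1292697/140300) = 90540208201/20151709900 in ≈ 4.493 in

Q = 90540208201/20151709900 in ≈ 4.493 in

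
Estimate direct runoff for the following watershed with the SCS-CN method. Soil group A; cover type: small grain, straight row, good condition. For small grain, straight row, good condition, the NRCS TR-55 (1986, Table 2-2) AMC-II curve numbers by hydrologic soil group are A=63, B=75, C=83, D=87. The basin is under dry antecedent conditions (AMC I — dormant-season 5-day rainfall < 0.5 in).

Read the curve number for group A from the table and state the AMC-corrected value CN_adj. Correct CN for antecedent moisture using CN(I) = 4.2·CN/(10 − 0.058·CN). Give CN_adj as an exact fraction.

CN_adj = 132300/3173 ≈ 41.696

NRCS table: small grain, straight row, good condition, soil group A → CN(II) = 63
CN(I) from CN(II)=63: (4.2·63)/(10 − 0.058·63) = 132300/3173 ≈ 41.696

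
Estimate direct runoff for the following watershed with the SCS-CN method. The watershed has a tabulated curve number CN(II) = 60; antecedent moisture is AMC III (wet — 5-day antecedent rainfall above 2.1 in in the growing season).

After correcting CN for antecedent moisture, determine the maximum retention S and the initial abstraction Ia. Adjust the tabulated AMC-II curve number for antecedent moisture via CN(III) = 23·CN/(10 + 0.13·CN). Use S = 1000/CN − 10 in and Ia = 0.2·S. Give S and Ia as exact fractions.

S = 200/69 in ≈ 2.899 in; Ia = 40/69 in ≈ 0.580 in

Wet (AMC III): CN(III) = 23·60/(10 + 0.13·60) = 1380/(89/5) = 6900/89 ≈ 77.528
S = 1000/(6900/89) − 10 = 200/69 in ≈ 2.899 in
Initial abstraction Ia = S/5 = (200/69)/5 = 40/69 ≈ 0.580 in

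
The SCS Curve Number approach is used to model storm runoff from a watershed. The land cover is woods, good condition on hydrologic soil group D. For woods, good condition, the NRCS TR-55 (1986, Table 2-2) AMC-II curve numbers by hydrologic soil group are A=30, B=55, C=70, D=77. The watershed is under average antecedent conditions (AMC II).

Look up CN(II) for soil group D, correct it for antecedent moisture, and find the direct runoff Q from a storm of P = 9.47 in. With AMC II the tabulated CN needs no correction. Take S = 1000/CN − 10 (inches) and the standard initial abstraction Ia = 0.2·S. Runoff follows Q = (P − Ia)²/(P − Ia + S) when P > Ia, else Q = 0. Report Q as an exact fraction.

Q = 4667485761/703156300 in ≈ 6.638 in

NRCS table: woods, good condition, soil group D → CN(II) = 77
AMC II — tabulated CN = 77 applies directly.
Retention S: 1000/CN − 10 with CN=77.000 → S = 230/77 ≈ 2.987 in
Ia = 0.2·(230/77) = 46/77 in ≈ 0.597 in
P − Ia = 9.470 − 0.597 = 68319/7700 ≈ 8.873 in (> 0, runoff occurs)
Q: (68319/7700)² ÷ (91319/7700) = 4667485761/703156300 in (≈ 6.638 in)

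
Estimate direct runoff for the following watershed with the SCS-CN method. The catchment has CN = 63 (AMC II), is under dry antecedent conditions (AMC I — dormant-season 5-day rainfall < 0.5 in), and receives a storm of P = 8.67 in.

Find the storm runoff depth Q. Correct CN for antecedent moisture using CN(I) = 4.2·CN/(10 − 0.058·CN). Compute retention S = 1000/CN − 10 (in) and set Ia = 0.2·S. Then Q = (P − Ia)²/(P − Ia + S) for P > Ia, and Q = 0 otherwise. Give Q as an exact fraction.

Q = 603792715681/347557524300 in ≈ 1.737 in

Dry (AMC I): CN(I) = 4.2·63/(10 − 0.058·63) = (1323/5)/(3173/500) = 132300/3173 ≈ 41.696
Max retention: S = 1000/(132300/3173) − 10 = 18500/1323 in (≈ 13.983 in)
Ia = 0.2S: 0.2·13.983 = 2.797 in (exactly 3700/1323)
P − Ia = 8.670 − 2.797 = 777041/132300 ≈ 5.873 in (> 0, runoff occurs)
Q: (777041/132300)² ÷ (2627041/132300) = 603792715681/347557524300 in (≈ 1.737 in)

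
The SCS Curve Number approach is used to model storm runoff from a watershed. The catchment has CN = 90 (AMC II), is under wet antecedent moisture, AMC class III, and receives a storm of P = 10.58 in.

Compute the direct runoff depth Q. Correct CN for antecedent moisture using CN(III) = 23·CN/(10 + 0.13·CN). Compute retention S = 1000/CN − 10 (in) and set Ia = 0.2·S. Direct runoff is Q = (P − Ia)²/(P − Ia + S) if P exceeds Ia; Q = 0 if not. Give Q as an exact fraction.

Wet (AMC III): CN(III) = 23·90/(10 + 0.13·90) = 2070/(217/10) = 20700/217 ≈ 95.392
Max retention: S = 1000/(20700/217) − 10 = 100/207 in (≈ 0.483 in)
Ia = 0.2S: 0.2·0.483 = 0.097 in (exactly 20/207)
Since P=10.580 > Ia=0.097: effective rainfall P−Ia = 108503/10350 in
Q = (108503/10350)²/((108503/10350) + 100/207) = (11772901009/107122500)/(113503/10350) = 11772901009/1174756050 in ≈ 10.022 in

Q = 11772901009/1174756050 in ≈ 10.022 in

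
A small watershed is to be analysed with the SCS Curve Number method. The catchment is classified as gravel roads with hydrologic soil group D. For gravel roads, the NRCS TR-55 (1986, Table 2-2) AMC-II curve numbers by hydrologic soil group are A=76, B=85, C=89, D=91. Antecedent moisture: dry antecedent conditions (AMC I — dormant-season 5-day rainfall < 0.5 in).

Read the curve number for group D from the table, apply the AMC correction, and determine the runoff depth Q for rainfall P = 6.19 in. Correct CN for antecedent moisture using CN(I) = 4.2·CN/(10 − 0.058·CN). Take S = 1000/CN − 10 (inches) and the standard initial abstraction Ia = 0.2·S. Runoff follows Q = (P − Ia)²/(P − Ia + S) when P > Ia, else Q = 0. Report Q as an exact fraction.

NRCS table: gravel roads, soil group D → CN(II) = 91
CN(I) from CN(II)=91: (4.2·91)/(10 − 0.058·91) = 63700/787 ≈ 80.940
S = 1000/(63700/787) − 10 = 1500/637 in ≈ 2.355 in
Ia = 0.2·(1500/637) = 300/637 in ≈ 0.471 in
Excess rainfall: 6.190 − 0.471 = 5.719 in; P > Ia so Q > 0
Q: (364303/63700)² ÷ (514303/63700) = 132716675809/32761101100 in (≈ 4.051 in)

Q = 132716675809/32761101100 in ≈ 4.051 in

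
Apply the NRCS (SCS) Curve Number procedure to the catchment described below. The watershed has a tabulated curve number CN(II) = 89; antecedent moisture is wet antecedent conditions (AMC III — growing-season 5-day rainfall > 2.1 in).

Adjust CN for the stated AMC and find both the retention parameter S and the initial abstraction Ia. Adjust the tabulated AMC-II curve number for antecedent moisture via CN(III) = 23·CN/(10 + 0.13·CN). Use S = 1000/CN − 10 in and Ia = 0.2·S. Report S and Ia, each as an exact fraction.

Adjust CN=89 to AMC III: 23·89/(10 + 0.13·89) → 2047 ÷ (2157/100) = 204700/2157 ≈ 94.900
S = 1000/(204700/2157) − 10 = 1100/2047 in ≈ 0.537 in
Ia = 0.2S: 0.2·0.537 = 0.107 in (exactly 220/2047)

S = 1100/2047 in ≈ 0.537 in; Ia = 220/2047 in ≈ 0.107 in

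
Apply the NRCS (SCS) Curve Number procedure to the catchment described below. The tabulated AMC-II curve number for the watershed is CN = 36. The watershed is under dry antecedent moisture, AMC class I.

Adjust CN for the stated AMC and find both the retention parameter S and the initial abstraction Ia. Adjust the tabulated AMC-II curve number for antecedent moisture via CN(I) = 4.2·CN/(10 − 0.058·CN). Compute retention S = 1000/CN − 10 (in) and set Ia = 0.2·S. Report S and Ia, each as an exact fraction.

Dry (AMC I): CN(I) = 4.2·36/(10 − 0.058·36) = (756/5)/(989/125) = 18900/989 ≈ 19.110
Max retention: S = 1000/(18900/989) − 10 = 8000/189 in (≈ 42.328 in)
Ia = 0.2S: 0.2·42.328 = 8.466 in (exactly 1600/189)

S = 8000/189 in ≈ 42.328 in; Ia = 1600/189 in ≈ 8.466 in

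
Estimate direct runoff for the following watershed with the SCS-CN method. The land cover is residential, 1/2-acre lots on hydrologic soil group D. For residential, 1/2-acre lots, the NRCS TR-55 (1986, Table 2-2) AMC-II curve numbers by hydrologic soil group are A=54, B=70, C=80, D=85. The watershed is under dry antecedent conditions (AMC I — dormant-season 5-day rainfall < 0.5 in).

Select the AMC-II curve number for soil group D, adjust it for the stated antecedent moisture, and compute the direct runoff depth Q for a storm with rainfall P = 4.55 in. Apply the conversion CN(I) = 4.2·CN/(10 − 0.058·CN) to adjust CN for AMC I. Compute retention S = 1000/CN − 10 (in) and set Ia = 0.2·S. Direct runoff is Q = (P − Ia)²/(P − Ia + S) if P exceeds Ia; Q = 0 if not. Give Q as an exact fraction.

Q = 77951241/44813020 in ≈ 1.739 in

NRCS table: residential, 1/2-acre lots, soil group D → CN(II) = 85
Adjust CN=85 to AMC I: 4.2·85/(10 − 0.058·85) → 357 ÷ (507/100) = 11900/169 ≈ 70.414
Retention S: 1000/CN − 10 with CN=70.414 → S = 500/119 ≈ 4.202 in
Ia = 0.2·(500/119) = 100/119 in ≈ 0.840 in
Since P=4.550 > Ia=0.840: effective rainfall P−Ia = 8829/2380 in
Runoff Q = (P−Ia)²/(P−Ia+S) = (3.710)²/(3.710+4.202) = 77951241/44813020 ≈ 1.739 in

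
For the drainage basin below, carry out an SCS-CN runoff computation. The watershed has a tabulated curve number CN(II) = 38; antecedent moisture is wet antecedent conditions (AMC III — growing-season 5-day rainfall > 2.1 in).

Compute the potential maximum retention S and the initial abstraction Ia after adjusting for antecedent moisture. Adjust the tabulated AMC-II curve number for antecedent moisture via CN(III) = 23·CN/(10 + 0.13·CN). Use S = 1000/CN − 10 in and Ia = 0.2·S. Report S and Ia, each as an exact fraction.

Wet (AMC III): CN(III) = 23·38/(10 + 0.13·38) = 874/(747/50) = 43700/747 ≈ 58.501
S = 1000/(43700/747) − 10 = 3100/437 in ≈ 7.094 in
Ia = 0.2S: 0.2·7.094 = 1.419 in (exactly 620/437)

S = 3100/437 in ≈ 7.094 in; Ia = 620/437 in ≈ 1.419 in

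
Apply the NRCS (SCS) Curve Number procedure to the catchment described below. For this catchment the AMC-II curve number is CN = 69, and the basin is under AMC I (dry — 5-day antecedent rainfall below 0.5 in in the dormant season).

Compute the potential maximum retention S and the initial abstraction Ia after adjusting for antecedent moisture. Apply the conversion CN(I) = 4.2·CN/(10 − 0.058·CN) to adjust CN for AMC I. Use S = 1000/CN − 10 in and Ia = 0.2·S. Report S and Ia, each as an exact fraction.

Adjust CN=69 to AMC I: 4.2·69/(10 − 0.058·69) → (1449/5) ÷ (2999/500) = 144900/2999 ≈ 48.316
S = 1000/(144900/2999) − 10 = 15500/1449 in ≈ 10.697 in
Initial abstraction Ia = S/5 = (15500/1449)/5 = 3100/1449 ≈ 2.139 in

S = 15500/1449 in ≈ 10.697 in; Ia = 3100/1449 in ≈ 2.139 in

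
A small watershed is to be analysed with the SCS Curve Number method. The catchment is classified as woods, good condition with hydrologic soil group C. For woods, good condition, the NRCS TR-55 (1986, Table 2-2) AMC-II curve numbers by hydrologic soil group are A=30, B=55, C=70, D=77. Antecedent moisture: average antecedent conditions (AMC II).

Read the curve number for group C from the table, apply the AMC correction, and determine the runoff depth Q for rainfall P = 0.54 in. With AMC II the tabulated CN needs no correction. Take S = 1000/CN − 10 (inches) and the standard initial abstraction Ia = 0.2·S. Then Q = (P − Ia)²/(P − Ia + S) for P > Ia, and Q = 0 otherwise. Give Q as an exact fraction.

Q = 0 in ≈ 0.000 in

NRCS table: woods, good condition, soil group C → CN(II) = 70
AMC II — tabulated CN = 70 applies directly.
Max retention: S = 1000/70 − 10 = 30/7 in (≈ 4.286 in)
Initial abstraction Ia = S/5 = (30/7)/5 = 6/7 ≈ 0.857 in
P = 0.540 ≤ Ia = 0.857 in: entire storm abstracted, Q = 0.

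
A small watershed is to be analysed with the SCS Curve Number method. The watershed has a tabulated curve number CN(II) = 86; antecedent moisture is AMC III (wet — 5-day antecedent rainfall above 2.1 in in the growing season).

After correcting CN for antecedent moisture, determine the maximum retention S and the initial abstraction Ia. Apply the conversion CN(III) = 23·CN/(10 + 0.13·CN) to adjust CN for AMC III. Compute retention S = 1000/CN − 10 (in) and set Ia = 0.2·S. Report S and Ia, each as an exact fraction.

Adjust CN=86 to AMC III: 23·86/(10 + 0.13·86) → 1978 ÷ (1059/50) = 98900/1059 ≈ 93.390
Max retention: S = 1000/(98900/1059) − 10 = 700/989 in (≈ 0.708 in)
Ia = 0.2S: 0.2·0.708 = 0.142 in (exactly 140/989)

S = 700/989 in ≈ 0.708 in; Ia = 140/989 in ≈ 0.142 in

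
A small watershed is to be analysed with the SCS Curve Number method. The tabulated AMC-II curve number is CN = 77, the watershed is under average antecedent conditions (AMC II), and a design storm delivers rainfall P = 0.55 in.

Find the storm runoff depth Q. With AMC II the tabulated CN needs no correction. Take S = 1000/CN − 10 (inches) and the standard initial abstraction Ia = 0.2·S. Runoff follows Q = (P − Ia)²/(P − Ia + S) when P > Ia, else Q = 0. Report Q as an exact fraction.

Q = 0 in ≈ 0.000 in

AMC II — tabulated CN = 77 applies directly.
S = 1000/77 − 10 = 230/77 in ≈ 2.987 in
Ia = 0.2S: 0.2·2.987 = 0.597 in (exactly 46/77)
P = 0.550 ≤ Ia = 0.597 in: entire storm abstracted, Q = 0.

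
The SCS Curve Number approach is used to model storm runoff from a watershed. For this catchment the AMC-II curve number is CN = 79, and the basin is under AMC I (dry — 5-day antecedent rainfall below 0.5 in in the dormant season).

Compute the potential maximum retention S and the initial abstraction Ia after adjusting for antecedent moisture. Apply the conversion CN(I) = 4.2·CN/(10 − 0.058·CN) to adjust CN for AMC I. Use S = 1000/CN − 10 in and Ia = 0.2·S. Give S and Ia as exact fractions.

S = 500/79 in ≈ 6.329 in; Ia = 100/79 in ≈ 1.266 in

Adjust CN=79 to AMC I: 4.2·79/(10 − 0.058·79) → (1659/5) ÷ (2709/500) = 7900/129 ≈ 61.240
Retention S: 1000/CN − 10 with CN=61.240 → S = 500/79 ≈ 6.329 in
Initial abstraction Ia = S/5 = (500/79)/5 = 100/79 ≈ 1.266 in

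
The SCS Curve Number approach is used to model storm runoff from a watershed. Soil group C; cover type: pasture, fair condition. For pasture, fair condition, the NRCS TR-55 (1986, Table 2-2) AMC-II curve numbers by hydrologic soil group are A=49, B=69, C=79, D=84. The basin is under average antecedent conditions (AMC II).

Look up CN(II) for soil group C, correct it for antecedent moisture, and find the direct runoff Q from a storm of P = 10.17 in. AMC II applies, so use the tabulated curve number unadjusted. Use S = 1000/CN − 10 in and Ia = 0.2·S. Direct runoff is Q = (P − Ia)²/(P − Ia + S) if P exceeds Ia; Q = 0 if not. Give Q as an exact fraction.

NRCS table: pasture, fair condition, soil group C → CN(II) = 79
Average conditions: CN = 79 (no AMC adjustment).
Retention S: 1000/CN − 10 with CN=79.000 → S = 210/79 ≈ 2.658 in
Ia = 0.2S: 0.2·2.658 = 0.532 in (exactly 42/79)
P − Ia = 10.170 − 0.532 = 76143/7900 ≈ 9.638 in (> 0, runoff occurs)
Q = (76143/7900)²/((76143/7900) + 210/79) = (5797756449/62410000)/(97143/7900) = 1932585483/255809900 in ≈ 7.555 in

Q = 1932585483/255809900 in ≈ 7.555 in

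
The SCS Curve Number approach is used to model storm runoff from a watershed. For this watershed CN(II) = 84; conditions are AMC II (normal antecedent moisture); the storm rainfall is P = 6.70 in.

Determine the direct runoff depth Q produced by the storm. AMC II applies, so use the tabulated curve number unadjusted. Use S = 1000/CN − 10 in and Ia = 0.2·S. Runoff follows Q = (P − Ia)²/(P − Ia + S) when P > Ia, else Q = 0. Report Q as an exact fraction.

Q = 1760929/362670 in ≈ 4.855 in

AMC II — tabulated CN = 84 applies directly.
S = 1000/84 − 10 = 40/21 in ≈ 1.905 in
Ia = 0.2·(40/21) = 8/21 in ≈ 0.381 in
P − Ia = 6.700 − 0.381 = 1327/210 ≈ 6.319 in (> 0, runoff occurs)
Runoff Q = (P−Ia)²/(P−Ia+S) = (6.319)²/(6.319+1.905) = 1760929/362670 ≈ 4.855 in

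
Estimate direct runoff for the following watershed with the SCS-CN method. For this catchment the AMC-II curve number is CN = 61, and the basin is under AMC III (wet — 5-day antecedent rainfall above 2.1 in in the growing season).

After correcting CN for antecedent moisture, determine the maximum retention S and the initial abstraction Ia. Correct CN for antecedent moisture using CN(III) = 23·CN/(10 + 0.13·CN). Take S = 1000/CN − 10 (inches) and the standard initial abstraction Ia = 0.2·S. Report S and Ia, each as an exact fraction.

S = 3900/1403 in ≈ 2.780 in; Ia = 780/1403 in ≈ 0.556 in

Wet (AMC III): CN(III) = 23·61/(10 + 0.13·61) = 1403/(1793/100) = 140300/1793 ≈ 78.249
S = 1000/(140300/1793) − 10 = 3900/1403 in ≈ 2.780 in
Initial abstraction Ia = S/5 = (3900/1403)/5 = 780/1403 ≈ 0.556 in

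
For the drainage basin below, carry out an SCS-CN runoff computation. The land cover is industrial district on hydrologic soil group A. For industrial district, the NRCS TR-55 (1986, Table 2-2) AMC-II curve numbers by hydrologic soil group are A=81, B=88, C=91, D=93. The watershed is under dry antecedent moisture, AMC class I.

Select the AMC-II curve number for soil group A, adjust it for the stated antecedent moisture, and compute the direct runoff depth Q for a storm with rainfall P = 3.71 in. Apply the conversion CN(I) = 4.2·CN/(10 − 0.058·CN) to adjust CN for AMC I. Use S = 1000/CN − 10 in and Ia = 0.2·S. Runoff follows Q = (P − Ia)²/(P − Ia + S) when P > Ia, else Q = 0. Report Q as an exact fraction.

Q = 194543627041/236621177100 in ≈ 0.822 in

NRCS table: industrial district, soil group A → CN(II) = 81
CN(I) from CN(II)=81: (4.2·81)/(10 − 0.058·81) = 170100/2651 ≈ 64.164
Retention S: 1000/CN − 10 with CN=64.164 → S = 9500/1701 ≈ 5.585 in
Ia = 0.2S: 0.2·5.585 = 1.117 in (exactly 1900/1701)
Since P=3.710 > Ia=1.117: effective rainfall P−Ia = 441071/170100 in
Q = (441071/170100)²/((441071/170100) + 9500/1701) = (194543627041/28934010000)/(1391071/170100) = 194543627041/236621177100 in ≈ 0.822 in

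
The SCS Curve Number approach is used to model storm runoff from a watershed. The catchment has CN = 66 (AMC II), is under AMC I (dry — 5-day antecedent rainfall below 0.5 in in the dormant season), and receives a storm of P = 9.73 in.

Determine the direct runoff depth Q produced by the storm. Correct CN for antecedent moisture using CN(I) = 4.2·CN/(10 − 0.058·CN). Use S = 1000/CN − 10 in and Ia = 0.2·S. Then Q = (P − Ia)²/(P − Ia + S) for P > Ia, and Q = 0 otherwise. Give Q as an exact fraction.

Q = 254307395521/93852227700 in ≈ 2.710 in

Dry (AMC I): CN(I) = 4.2·66/(10 − 0.058·66) = (1386/5)/(1543/250) = 69300/1543 ≈ 44.913
Retention S: 1000/CN − 10 with CN=44.913 → S = 8500/693 ≈ 12.266 in
Ia = 0.2·(8500/693) = 1700/693 in ≈ 2.453 in
P − Ia = 9.730 − 2.453 = 504289/69300 ≈ 7.277 in (> 0, runoff occurs)
Runoff Q = (P−Ia)²/(P−Ia+S) = (7.277)²/(7.277+12.266) = 254307395521/93852227700 ≈ 2.710 in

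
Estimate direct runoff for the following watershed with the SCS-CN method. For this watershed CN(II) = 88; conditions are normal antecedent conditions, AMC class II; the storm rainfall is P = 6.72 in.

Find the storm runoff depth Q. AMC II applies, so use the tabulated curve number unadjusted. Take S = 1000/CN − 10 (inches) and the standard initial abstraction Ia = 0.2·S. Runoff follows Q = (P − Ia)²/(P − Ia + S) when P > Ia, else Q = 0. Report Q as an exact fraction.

Q = 1047843/196900 in ≈ 5.322 in

AMC II — tabulated CN = 88 applies directly.
Max retention: S = 1000/88 − 10 = 15/11 in (≈ 1.364 in)
Ia = 0.2S: 0.2·1.364 = 0.273 in (exactly 3/11)
Since P=6.720 > Ia=0.273: effective rainfall P−Ia = 1773/275 in
Runoff Q = (P−Ia)²/(P−Ia+S) = (6.447)²/(6.447+1.364) = 1047843/196900 ≈ 5.322 in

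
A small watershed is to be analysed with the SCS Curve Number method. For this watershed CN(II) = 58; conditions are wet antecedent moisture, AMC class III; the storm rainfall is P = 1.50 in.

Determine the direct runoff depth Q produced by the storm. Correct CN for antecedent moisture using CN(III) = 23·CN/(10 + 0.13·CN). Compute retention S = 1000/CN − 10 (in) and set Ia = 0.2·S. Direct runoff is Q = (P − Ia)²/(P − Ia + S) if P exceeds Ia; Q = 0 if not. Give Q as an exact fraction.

Q = 449307/2383858 in ≈ 0.188 in

Adjust CN=58 to AMC III: 23·58/(10 + 0.13·58) → 1334 ÷ (877/50) = 66700/877 ≈ 76.055
S = 1000/(66700/877) − 10 = 2100/667 in ≈ 3.148 in
Ia = 0.2S: 0.2·3.148 = 0.630 in (exactly 420/667)
Excess rainfall: 1.500 − 0.630 = 0.870 in; P > Ia so Q > 0
Q = (1161/1334)²/((1161/1334) + 2100/667) = (1347921/1779556)/(5361/1334) = 449307/2383858 in ≈ 0.188 in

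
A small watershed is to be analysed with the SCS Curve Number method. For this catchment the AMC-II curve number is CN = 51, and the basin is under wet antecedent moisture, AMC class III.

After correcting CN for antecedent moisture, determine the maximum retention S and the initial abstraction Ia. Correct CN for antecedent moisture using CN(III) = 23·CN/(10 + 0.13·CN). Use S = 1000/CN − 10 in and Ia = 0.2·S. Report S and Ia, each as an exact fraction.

Adjust CN=51 to AMC III: 23·51/(10 + 0.13·51) → 1173 ÷ (1663/100) = 117300/1663 ≈ 70.535
Max retention: S = 1000/(117300/1663) − 10 = 4900/1173 in (≈ 4.177 in)
Initial abstraction Ia = S/5 = (4900/1173)/5 = 980/1173 ≈ 0.835 in

S = 4900/1173 in ≈ 4.177 in; Ia = 980/1173 in ≈ 0.835 in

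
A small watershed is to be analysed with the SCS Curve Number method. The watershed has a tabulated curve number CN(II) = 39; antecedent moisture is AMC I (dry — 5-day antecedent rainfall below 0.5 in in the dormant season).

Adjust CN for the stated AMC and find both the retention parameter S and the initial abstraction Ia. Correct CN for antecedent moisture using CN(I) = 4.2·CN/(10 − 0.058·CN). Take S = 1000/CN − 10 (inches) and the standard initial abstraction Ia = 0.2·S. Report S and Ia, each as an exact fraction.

Dry (AMC I): CN(I) = 4.2·39/(10 − 0.058·39) = (819/5)/(3869/500) = 81900/3869 ≈ 21.168
Max retention: S = 1000/(81900/3869) − 10 = 30500/819 in (≈ 37.241 in)
Ia = 0.2·(30500/819) = 6100/819 in ≈ 7.448 in

S = 30500/819 in ≈ 37.241 in; Ia = 6100/819 in ≈ 7.448 in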